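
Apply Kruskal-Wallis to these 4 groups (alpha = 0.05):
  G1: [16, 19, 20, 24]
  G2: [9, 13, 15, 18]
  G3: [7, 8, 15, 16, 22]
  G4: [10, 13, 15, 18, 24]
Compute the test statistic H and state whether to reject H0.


Step 1: Combine all N = 18 observations and assign midranks.
sorted (value, group, rank): (7,G3,1), (8,G3,2), (9,G2,3), (10,G4,4), (13,G2,5.5), (13,G4,5.5), (15,G2,8), (15,G3,8), (15,G4,8), (16,G1,10.5), (16,G3,10.5), (18,G2,12.5), (18,G4,12.5), (19,G1,14), (20,G1,15), (22,G3,16), (24,G1,17.5), (24,G4,17.5)
Step 2: Sum ranks within each group.
R_1 = 57 (n_1 = 4)
R_2 = 29 (n_2 = 4)
R_3 = 37.5 (n_3 = 5)
R_4 = 47.5 (n_4 = 5)
Step 3: H = 12/(N(N+1)) * sum(R_i^2/n_i) - 3(N+1)
     = 12/(18*19) * (57^2/4 + 29^2/4 + 37.5^2/5 + 47.5^2/5) - 3*19
     = 0.035088 * 1755 - 57
     = 4.578947.
Step 4: Ties present; correction factor C = 1 - 48/(18^3 - 18) = 0.991744. Corrected H = 4.578947 / 0.991744 = 4.617066.
Step 5: Under H0, H ~ chi^2(3); p-value = 0.202083.
Step 6: alpha = 0.05. fail to reject H0.

H = 4.6171, df = 3, p = 0.202083, fail to reject H0.


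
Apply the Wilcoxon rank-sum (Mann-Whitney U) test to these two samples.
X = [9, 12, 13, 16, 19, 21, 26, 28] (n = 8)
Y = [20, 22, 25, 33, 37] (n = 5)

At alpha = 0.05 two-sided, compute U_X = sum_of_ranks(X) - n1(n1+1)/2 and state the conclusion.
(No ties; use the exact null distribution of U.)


Step 1: Combine and sort all 13 observations; assign midranks.
sorted (value, group): (9,X), (12,X), (13,X), (16,X), (19,X), (20,Y), (21,X), (22,Y), (25,Y), (26,X), (28,X), (33,Y), (37,Y)
ranks: 9->1, 12->2, 13->3, 16->4, 19->5, 20->6, 21->7, 22->8, 25->9, 26->10, 28->11, 33->12, 37->13
Step 2: Rank sum for X: R1 = 1 + 2 + 3 + 4 + 5 + 7 + 10 + 11 = 43.
Step 3: U_X = R1 - n1(n1+1)/2 = 43 - 8*9/2 = 43 - 36 = 7.
       U_Y = n1*n2 - U_X = 40 - 7 = 33.
Step 4: No ties, so the exact null distribution of U (based on enumerating the C(13,8) = 1287 equally likely rank assignments) gives the two-sided p-value.
Step 5: p-value = 0.065268; compare to alpha = 0.05. fail to reject H0.

U_X = 7, p = 0.065268, fail to reject H0 at alpha = 0.05.


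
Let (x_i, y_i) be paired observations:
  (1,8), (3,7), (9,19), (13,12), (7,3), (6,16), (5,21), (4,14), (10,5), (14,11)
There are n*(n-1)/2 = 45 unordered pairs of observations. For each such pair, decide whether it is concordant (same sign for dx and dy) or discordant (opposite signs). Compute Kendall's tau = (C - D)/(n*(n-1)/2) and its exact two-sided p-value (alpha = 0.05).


Step 1: Enumerate the 45 unordered pairs (i,j) with i<j and classify each by sign(x_j-x_i) * sign(y_j-y_i).
  (1,2):dx=+2,dy=-1->D; (1,3):dx=+8,dy=+11->C; (1,4):dx=+12,dy=+4->C; (1,5):dx=+6,dy=-5->D
  (1,6):dx=+5,dy=+8->C; (1,7):dx=+4,dy=+13->C; (1,8):dx=+3,dy=+6->C; (1,9):dx=+9,dy=-3->D
  (1,10):dx=+13,dy=+3->C; (2,3):dx=+6,dy=+12->C; (2,4):dx=+10,dy=+5->C; (2,5):dx=+4,dy=-4->D
  (2,6):dx=+3,dy=+9->C; (2,7):dx=+2,dy=+14->C; (2,8):dx=+1,dy=+7->C; (2,9):dx=+7,dy=-2->D
  (2,10):dx=+11,dy=+4->C; (3,4):dx=+4,dy=-7->D; (3,5):dx=-2,dy=-16->C; (3,6):dx=-3,dy=-3->C
  (3,7):dx=-4,dy=+2->D; (3,8):dx=-5,dy=-5->C; (3,9):dx=+1,dy=-14->D; (3,10):dx=+5,dy=-8->D
  (4,5):dx=-6,dy=-9->C; (4,6):dx=-7,dy=+4->D; (4,7):dx=-8,dy=+9->D; (4,8):dx=-9,dy=+2->D
  (4,9):dx=-3,dy=-7->C; (4,10):dx=+1,dy=-1->D; (5,6):dx=-1,dy=+13->D; (5,7):dx=-2,dy=+18->D
  (5,8):dx=-3,dy=+11->D; (5,9):dx=+3,dy=+2->C; (5,10):dx=+7,dy=+8->C; (6,7):dx=-1,dy=+5->D
  (6,8):dx=-2,dy=-2->C; (6,9):dx=+4,dy=-11->D; (6,10):dx=+8,dy=-5->D; (7,8):dx=-1,dy=-7->C
  (7,9):dx=+5,dy=-16->D; (7,10):dx=+9,dy=-10->D; (8,9):dx=+6,dy=-9->D; (8,10):dx=+10,dy=-3->D
  (9,10):dx=+4,dy=+6->C
Step 2: C = 22, D = 23, total pairs = 45.
Step 3: tau = (C - D)/(n(n-1)/2) = (22 - 23)/45 = -0.022222.
Step 4: Exact two-sided p-value (enumerate n! = 3628800 permutations of y under H0): p = 1.000000.
Step 5: alpha = 0.05. fail to reject H0.

tau_b = -0.0222 (C=22, D=23), p = 1.000000, fail to reject H0.


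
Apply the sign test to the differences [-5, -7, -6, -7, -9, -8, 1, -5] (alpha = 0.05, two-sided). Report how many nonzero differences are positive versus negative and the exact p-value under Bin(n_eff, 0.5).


Step 1: Discard zero differences. Original n = 8; n_eff = number of nonzero differences = 8.
Nonzero differences (with sign): -5, -7, -6, -7, -9, -8, +1, -5
Step 2: Count signs: positive = 1, negative = 7.
Step 3: Under H0: P(positive) = 0.5, so the number of positives S ~ Bin(8, 0.5).
Step 4: Two-sided exact p-value = sum of Bin(8,0.5) probabilities at or below the observed probability = 0.070312.
Step 5: alpha = 0.05. fail to reject H0.

n_eff = 8, pos = 1, neg = 7, p = 0.070312, fail to reject H0.


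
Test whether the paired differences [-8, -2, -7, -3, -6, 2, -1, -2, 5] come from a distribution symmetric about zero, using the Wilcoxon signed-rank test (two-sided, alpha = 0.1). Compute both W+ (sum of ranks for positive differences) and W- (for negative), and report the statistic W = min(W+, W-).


Step 1: Drop any zero differences (none here) and take |d_i|.
|d| = [8, 2, 7, 3, 6, 2, 1, 2, 5]
Step 2: Midrank |d_i| (ties get averaged ranks).
ranks: |8|->9, |2|->3, |7|->8, |3|->5, |6|->7, |2|->3, |1|->1, |2|->3, |5|->6
Step 3: Attach original signs; sum ranks with positive sign and with negative sign.
W+ = 3 + 6 = 9
W- = 9 + 3 + 8 + 5 + 7 + 1 + 3 = 36
(Check: W+ + W- = 45 should equal n(n+1)/2 = 45.)
Step 4: Test statistic W = min(W+, W-) = 9.
Step 5: Ties in |d|, so use the tie-corrected normal approximation.
        E[W] = n(n+1)/4 = 9*10/4 = 22.5.
        Tie groups: |d|=2 (t=3); sum(t^3 - t) = 24.
        Var[W] = n(n+1)(2n+1)/24 - sum(t^3-t)/48 = 1710/24 - 24/48 = 70.75.
        z = (W - E[W]) / sqrt(Var[W]) = (9 - 22.5) / 8.4113 = -1.6050.
        Two-sided p = 2*Phi(z) = 0.108497.
Step 6: alpha = 0.1. fail to reject H0.

W+ = 9, W- = 36, W = min = 9, p = 0.108497, fail to reject H0.


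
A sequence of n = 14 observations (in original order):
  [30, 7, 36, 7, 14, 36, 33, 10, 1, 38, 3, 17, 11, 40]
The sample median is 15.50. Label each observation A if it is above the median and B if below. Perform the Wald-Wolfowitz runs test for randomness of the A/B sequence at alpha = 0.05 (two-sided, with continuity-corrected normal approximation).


Step 1: Compute median = 15.50; label A = above, B = below.
Labels in order: ABABBAABBABABA  (n_A = 7, n_B = 7)
Step 2: Count runs R = 11.
Step 3: Under H0 (random ordering), E[R] = 2*n_A*n_B/(n_A+n_B) + 1 = 2*7*7/14 + 1 = 8.0000.
        Var[R] = 2*n_A*n_B*(2*n_A*n_B - n_A - n_B) / ((n_A+n_B)^2 * (n_A+n_B-1)) = 8232/2548 = 3.2308.
        SD[R] = 1.7974.
Step 4: Continuity-corrected z = (R - 0.5 - E[R]) / SD[R] = (11 - 0.5 - 8.0000) / 1.7974 = 1.3909.
Step 5: Two-sided p-value via normal approximation = 2*(1 - Phi(|z|)) = 0.164264.
Step 6: alpha = 0.05. fail to reject H0.

R = 11, z = 1.3909, p = 0.164264, fail to reject H0.


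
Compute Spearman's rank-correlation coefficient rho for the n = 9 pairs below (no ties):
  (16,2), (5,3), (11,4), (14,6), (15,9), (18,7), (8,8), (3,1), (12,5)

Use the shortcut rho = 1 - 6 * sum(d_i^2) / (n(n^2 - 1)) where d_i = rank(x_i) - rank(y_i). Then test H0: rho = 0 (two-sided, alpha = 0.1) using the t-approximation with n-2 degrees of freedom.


Step 1: Rank x and y separately (midranks; no ties here).
rank(x): 16->8, 5->2, 11->4, 14->6, 15->7, 18->9, 8->3, 3->1, 12->5
rank(y): 2->2, 3->3, 4->4, 6->6, 9->9, 7->7, 8->8, 1->1, 5->5
Step 2: d_i = R_x(i) - R_y(i); compute d_i^2.
  (8-2)^2=36, (2-3)^2=1, (4-4)^2=0, (6-6)^2=0, (7-9)^2=4, (9-7)^2=4, (3-8)^2=25, (1-1)^2=0, (5-5)^2=0
sum(d^2) = 70.
Step 3: rho = 1 - 6*70 / (9*(9^2 - 1)) = 1 - 420/720 = 0.416667.
Step 4: Under H0, t = rho * sqrt((n-2)/(1-rho^2)) = 1.2127 ~ t(7).
Step 5: Two-sided p-value from the t-distribution with 7 df = 0.264586.
Step 6: alpha = 0.1. fail to reject H0.

rho = 0.4167, p = 0.264586, fail to reject H0 at alpha = 0.1.


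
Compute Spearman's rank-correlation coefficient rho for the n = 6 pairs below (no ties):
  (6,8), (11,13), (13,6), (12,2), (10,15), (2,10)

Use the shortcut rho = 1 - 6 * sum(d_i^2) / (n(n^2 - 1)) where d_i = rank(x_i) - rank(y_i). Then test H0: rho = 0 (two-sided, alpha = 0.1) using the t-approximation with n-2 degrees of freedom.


Step 1: Rank x and y separately (midranks; no ties here).
rank(x): 6->2, 11->4, 13->6, 12->5, 10->3, 2->1
rank(y): 8->3, 13->5, 6->2, 2->1, 15->6, 10->4
Step 2: d_i = R_x(i) - R_y(i); compute d_i^2.
  (2-3)^2=1, (4-5)^2=1, (6-2)^2=16, (5-1)^2=16, (3-6)^2=9, (1-4)^2=9
sum(d^2) = 52.
Step 3: rho = 1 - 6*52 / (6*(6^2 - 1)) = 1 - 312/210 = -0.485714.
Step 4: Under H0, t = rho * sqrt((n-2)/(1-rho^2)) = -1.1113 ~ t(4).
Step 5: Two-sided p-value from the t-distribution with 4 df = 0.328723.
Step 6: alpha = 0.1. fail to reject H0.

rho = -0.4857, p = 0.328723, fail to reject H0 at alpha = 0.1.


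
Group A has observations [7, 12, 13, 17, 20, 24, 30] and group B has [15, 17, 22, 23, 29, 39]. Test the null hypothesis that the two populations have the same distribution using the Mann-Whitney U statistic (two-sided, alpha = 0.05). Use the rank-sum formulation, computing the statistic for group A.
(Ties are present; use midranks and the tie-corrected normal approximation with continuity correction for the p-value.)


Step 1: Combine and sort all 13 observations; assign midranks.
sorted (value, group): (7,X), (12,X), (13,X), (15,Y), (17,X), (17,Y), (20,X), (22,Y), (23,Y), (24,X), (29,Y), (30,X), (39,Y)
ranks: 7->1, 12->2, 13->3, 15->4, 17->5.5, 17->5.5, 20->7, 22->8, 23->9, 24->10, 29->11, 30->12, 39->13
Step 2: Rank sum for X: R1 = 1 + 2 + 3 + 5.5 + 7 + 10 + 12 = 40.5.
Step 3: U_X = R1 - n1(n1+1)/2 = 40.5 - 7*8/2 = 40.5 - 28 = 12.5.
       U_Y = n1*n2 - U_X = 42 - 12.5 = 29.5.
Step 4: Ties are present, so use the tie-corrected normal approximation (with continuity correction) for the p-value.
Step 5: p-value = 0.252445; compare to alpha = 0.05. fail to reject H0.

U_X = 12.5, p = 0.252445, fail to reject H0 at alpha = 0.05.


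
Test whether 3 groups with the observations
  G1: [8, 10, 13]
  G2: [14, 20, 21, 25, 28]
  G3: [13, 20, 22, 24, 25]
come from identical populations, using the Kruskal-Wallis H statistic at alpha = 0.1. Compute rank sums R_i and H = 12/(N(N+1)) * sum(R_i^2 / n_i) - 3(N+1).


Step 1: Combine all N = 13 observations and assign midranks.
sorted (value, group, rank): (8,G1,1), (10,G1,2), (13,G1,3.5), (13,G3,3.5), (14,G2,5), (20,G2,6.5), (20,G3,6.5), (21,G2,8), (22,G3,9), (24,G3,10), (25,G2,11.5), (25,G3,11.5), (28,G2,13)
Step 2: Sum ranks within each group.
R_1 = 6.5 (n_1 = 3)
R_2 = 44 (n_2 = 5)
R_3 = 40.5 (n_3 = 5)
Step 3: H = 12/(N(N+1)) * sum(R_i^2/n_i) - 3(N+1)
     = 12/(13*14) * (6.5^2/3 + 44^2/5 + 40.5^2/5) - 3*14
     = 0.065934 * 729.333 - 42
     = 6.087912.
Step 4: Ties present; correction factor C = 1 - 18/(13^3 - 13) = 0.991758. Corrected H = 6.087912 / 0.991758 = 6.138504.
Step 5: Under H0, H ~ chi^2(2); p-value = 0.046456.
Step 6: alpha = 0.1. reject H0.

H = 6.1385, df = 2, p = 0.046456, reject H0.


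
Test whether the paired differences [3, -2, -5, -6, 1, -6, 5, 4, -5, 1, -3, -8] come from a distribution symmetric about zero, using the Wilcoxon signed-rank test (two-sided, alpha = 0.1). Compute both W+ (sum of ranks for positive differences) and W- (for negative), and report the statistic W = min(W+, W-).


Step 1: Drop any zero differences (none here) and take |d_i|.
|d| = [3, 2, 5, 6, 1, 6, 5, 4, 5, 1, 3, 8]
Step 2: Midrank |d_i| (ties get averaged ranks).
ranks: |3|->4.5, |2|->3, |5|->8, |6|->10.5, |1|->1.5, |6|->10.5, |5|->8, |4|->6, |5|->8, |1|->1.5, |3|->4.5, |8|->12
Step 3: Attach original signs; sum ranks with positive sign and with negative sign.
W+ = 4.5 + 1.5 + 8 + 6 + 1.5 = 21.5
W- = 3 + 8 + 10.5 + 10.5 + 8 + 4.5 + 12 = 56.5
(Check: W+ + W- = 78 should equal n(n+1)/2 = 78.)
Step 4: Test statistic W = min(W+, W-) = 21.5.
Step 5: Ties in |d|, so use the tie-corrected normal approximation.
        E[W] = n(n+1)/4 = 12*13/4 = 39.
        Tie groups: |d|=1 (t=2), |d|=3 (t=2), |d|=5 (t=3), |d|=6 (t=2); sum(t^3 - t) = 42.
        Var[W] = n(n+1)(2n+1)/24 - sum(t^3-t)/48 = 3900/24 - 42/48 = 161.625.
        z = (W - E[W]) / sqrt(Var[W]) = (21.5 - 39) / 12.7132 = -1.3765.
        Two-sided p = 2*Phi(z) = 0.168659.
Step 6: alpha = 0.1. fail to reject H0.

W+ = 21.5, W- = 56.5, W = min = 21.5, p = 0.168659, fail to reject H0.


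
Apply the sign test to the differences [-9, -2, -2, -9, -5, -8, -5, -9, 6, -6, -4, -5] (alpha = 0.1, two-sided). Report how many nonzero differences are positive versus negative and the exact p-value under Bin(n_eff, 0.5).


Step 1: Discard zero differences. Original n = 12; n_eff = number of nonzero differences = 12.
Nonzero differences (with sign): -9, -2, -2, -9, -5, -8, -5, -9, +6, -6, -4, -5
Step 2: Count signs: positive = 1, negative = 11.
Step 3: Under H0: P(positive) = 0.5, so the number of positives S ~ Bin(12, 0.5).
Step 4: Two-sided exact p-value = sum of Bin(12,0.5) probabilities at or below the observed probability = 0.006348.
Step 5: alpha = 0.1. reject H0.

n_eff = 12, pos = 1, neg = 11, p = 0.006348, reject H0.


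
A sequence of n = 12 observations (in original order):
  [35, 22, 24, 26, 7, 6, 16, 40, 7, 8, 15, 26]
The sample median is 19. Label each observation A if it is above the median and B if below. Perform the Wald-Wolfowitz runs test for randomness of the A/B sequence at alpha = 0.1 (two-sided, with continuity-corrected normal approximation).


Step 1: Compute median = 19; label A = above, B = below.
Labels in order: AAAABBBABBBA  (n_A = 6, n_B = 6)
Step 2: Count runs R = 5.
Step 3: Under H0 (random ordering), E[R] = 2*n_A*n_B/(n_A+n_B) + 1 = 2*6*6/12 + 1 = 7.0000.
        Var[R] = 2*n_A*n_B*(2*n_A*n_B - n_A - n_B) / ((n_A+n_B)^2 * (n_A+n_B-1)) = 4320/1584 = 2.7273.
        SD[R] = 1.6514.
Step 4: Continuity-corrected z = (R + 0.5 - E[R]) / SD[R] = (5 + 0.5 - 7.0000) / 1.6514 = -0.9083.
Step 5: Two-sided p-value via normal approximation = 2*(1 - Phi(|z|)) = 0.363722.
Step 6: alpha = 0.1. fail to reject H0.

R = 5, z = -0.9083, p = 0.363722, fail to reject H0.


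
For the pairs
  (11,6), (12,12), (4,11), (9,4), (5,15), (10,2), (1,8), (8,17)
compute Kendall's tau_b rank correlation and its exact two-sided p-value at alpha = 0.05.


Step 1: Enumerate the 28 unordered pairs (i,j) with i<j and classify each by sign(x_j-x_i) * sign(y_j-y_i).
  (1,2):dx=+1,dy=+6->C; (1,3):dx=-7,dy=+5->D; (1,4):dx=-2,dy=-2->C; (1,5):dx=-6,dy=+9->D
  (1,6):dx=-1,dy=-4->C; (1,7):dx=-10,dy=+2->D; (1,8):dx=-3,dy=+11->D; (2,3):dx=-8,dy=-1->C
  (2,4):dx=-3,dy=-8->C; (2,5):dx=-7,dy=+3->D; (2,6):dx=-2,dy=-10->C; (2,7):dx=-11,dy=-4->C
  (2,8):dx=-4,dy=+5->D; (3,4):dx=+5,dy=-7->D; (3,5):dx=+1,dy=+4->C; (3,6):dx=+6,dy=-9->D
  (3,7):dx=-3,dy=-3->C; (3,8):dx=+4,dy=+6->C; (4,5):dx=-4,dy=+11->D; (4,6):dx=+1,dy=-2->D
  (4,7):dx=-8,dy=+4->D; (4,8):dx=-1,dy=+13->D; (5,6):dx=+5,dy=-13->D; (5,7):dx=-4,dy=-7->C
  (5,8):dx=+3,dy=+2->C; (6,7):dx=-9,dy=+6->D; (6,8):dx=-2,dy=+15->D; (7,8):dx=+7,dy=+9->C
Step 2: C = 13, D = 15, total pairs = 28.
Step 3: tau = (C - D)/(n(n-1)/2) = (13 - 15)/28 = -0.071429.
Step 4: Exact two-sided p-value (enumerate n! = 40320 permutations of y under H0): p = 0.904861.
Step 5: alpha = 0.05. fail to reject H0.

tau_b = -0.0714 (C=13, D=15), p = 0.904861, fail to reject H0.


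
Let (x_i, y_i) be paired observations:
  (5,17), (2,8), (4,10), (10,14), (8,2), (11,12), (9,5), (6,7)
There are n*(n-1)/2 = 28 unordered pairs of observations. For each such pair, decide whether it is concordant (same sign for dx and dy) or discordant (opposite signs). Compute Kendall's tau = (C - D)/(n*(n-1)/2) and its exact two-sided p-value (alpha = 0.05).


Step 1: Enumerate the 28 unordered pairs (i,j) with i<j and classify each by sign(x_j-x_i) * sign(y_j-y_i).
  (1,2):dx=-3,dy=-9->C; (1,3):dx=-1,dy=-7->C; (1,4):dx=+5,dy=-3->D; (1,5):dx=+3,dy=-15->D
  (1,6):dx=+6,dy=-5->D; (1,7):dx=+4,dy=-12->D; (1,8):dx=+1,dy=-10->D; (2,3):dx=+2,dy=+2->C
  (2,4):dx=+8,dy=+6->C; (2,5):dx=+6,dy=-6->D; (2,6):dx=+9,dy=+4->C; (2,7):dx=+7,dy=-3->D
  (2,8):dx=+4,dy=-1->D; (3,4):dx=+6,dy=+4->C; (3,5):dx=+4,dy=-8->D; (3,6):dx=+7,dy=+2->C
  (3,7):dx=+5,dy=-5->D; (3,8):dx=+2,dy=-3->D; (4,5):dx=-2,dy=-12->C; (4,6):dx=+1,dy=-2->D
  (4,7):dx=-1,dy=-9->C; (4,8):dx=-4,dy=-7->C; (5,6):dx=+3,dy=+10->C; (5,7):dx=+1,dy=+3->C
  (5,8):dx=-2,dy=+5->D; (6,7):dx=-2,dy=-7->C; (6,8):dx=-5,dy=-5->C; (7,8):dx=-3,dy=+2->D
Step 2: C = 14, D = 14, total pairs = 28.
Step 3: tau = (C - D)/(n(n-1)/2) = (14 - 14)/28 = 0.000000.
Step 4: Exact two-sided p-value (enumerate n! = 40320 permutations of y under H0): p = 1.000000.
Step 5: alpha = 0.05. fail to reject H0.

tau_b = 0.0000 (C=14, D=14), p = 1.000000, fail to reject H0.


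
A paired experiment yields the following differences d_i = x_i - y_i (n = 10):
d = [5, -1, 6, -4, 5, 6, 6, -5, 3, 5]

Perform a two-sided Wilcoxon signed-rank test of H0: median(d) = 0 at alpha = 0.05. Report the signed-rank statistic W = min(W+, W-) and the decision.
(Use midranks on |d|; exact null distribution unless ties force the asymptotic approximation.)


Step 1: Drop any zero differences (none here) and take |d_i|.
|d| = [5, 1, 6, 4, 5, 6, 6, 5, 3, 5]
Step 2: Midrank |d_i| (ties get averaged ranks).
ranks: |5|->5.5, |1|->1, |6|->9, |4|->3, |5|->5.5, |6|->9, |6|->9, |5|->5.5, |3|->2, |5|->5.5
Step 3: Attach original signs; sum ranks with positive sign and with negative sign.
W+ = 5.5 + 9 + 5.5 + 9 + 9 + 2 + 5.5 = 45.5
W- = 1 + 3 + 5.5 = 9.5
(Check: W+ + W- = 55 should equal n(n+1)/2 = 55.)
Step 4: Test statistic W = min(W+, W-) = 9.5.
Step 5: Ties in |d|, so use the tie-corrected normal approximation.
        E[W] = n(n+1)/4 = 10*11/4 = 27.5.
        Tie groups: |d|=5 (t=4), |d|=6 (t=3); sum(t^3 - t) = 84.
        Var[W] = n(n+1)(2n+1)/24 - sum(t^3-t)/48 = 2310/24 - 84/48 = 94.5.
        z = (W - E[W]) / sqrt(Var[W]) = (9.5 - 27.5) / 9.7211 = -1.8516.
        Two-sided p = 2*Phi(z) = 0.064078.
Step 6: alpha = 0.05. fail to reject H0.

W+ = 45.5, W- = 9.5, W = min = 9.5, p = 0.064078, fail to reject H0.


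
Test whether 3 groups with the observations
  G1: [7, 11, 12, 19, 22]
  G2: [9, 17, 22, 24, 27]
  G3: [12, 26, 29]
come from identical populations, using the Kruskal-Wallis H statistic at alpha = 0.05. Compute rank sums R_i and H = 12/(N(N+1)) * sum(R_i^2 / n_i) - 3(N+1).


Step 1: Combine all N = 13 observations and assign midranks.
sorted (value, group, rank): (7,G1,1), (9,G2,2), (11,G1,3), (12,G1,4.5), (12,G3,4.5), (17,G2,6), (19,G1,7), (22,G1,8.5), (22,G2,8.5), (24,G2,10), (26,G3,11), (27,G2,12), (29,G3,13)
Step 2: Sum ranks within each group.
R_1 = 24 (n_1 = 5)
R_2 = 38.5 (n_2 = 5)
R_3 = 28.5 (n_3 = 3)
Step 3: H = 12/(N(N+1)) * sum(R_i^2/n_i) - 3(N+1)
     = 12/(13*14) * (24^2/5 + 38.5^2/5 + 28.5^2/3) - 3*14
     = 0.065934 * 682.4 - 42
     = 2.993407.
Step 4: Ties present; correction factor C = 1 - 12/(13^3 - 13) = 0.994505. Corrected H = 2.993407 / 0.994505 = 3.009945.
Step 5: Under H0, H ~ chi^2(2); p-value = 0.222023.
Step 6: alpha = 0.05. fail to reject H0.

H = 3.0099, df = 2, p = 0.222023, fail to reject H0.


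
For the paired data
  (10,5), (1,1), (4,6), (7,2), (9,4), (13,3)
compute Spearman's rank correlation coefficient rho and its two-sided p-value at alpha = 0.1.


Step 1: Rank x and y separately (midranks; no ties here).
rank(x): 10->5, 1->1, 4->2, 7->3, 9->4, 13->6
rank(y): 5->5, 1->1, 6->6, 2->2, 4->4, 3->3
Step 2: d_i = R_x(i) - R_y(i); compute d_i^2.
  (5-5)^2=0, (1-1)^2=0, (2-6)^2=16, (3-2)^2=1, (4-4)^2=0, (6-3)^2=9
sum(d^2) = 26.
Step 3: rho = 1 - 6*26 / (6*(6^2 - 1)) = 1 - 156/210 = 0.257143.
Step 4: Under H0, t = rho * sqrt((n-2)/(1-rho^2)) = 0.5322 ~ t(4).
Step 5: Two-sided p-value from the t-distribution with 4 df = 0.622787.
Step 6: alpha = 0.1. fail to reject H0.

rho = 0.2571, p = 0.622787, fail to reject H0 at alpha = 0.1.


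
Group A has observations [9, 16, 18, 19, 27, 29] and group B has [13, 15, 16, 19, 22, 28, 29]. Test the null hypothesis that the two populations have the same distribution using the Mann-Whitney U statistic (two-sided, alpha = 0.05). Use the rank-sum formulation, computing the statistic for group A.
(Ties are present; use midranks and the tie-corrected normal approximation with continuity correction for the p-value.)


Step 1: Combine and sort all 13 observations; assign midranks.
sorted (value, group): (9,X), (13,Y), (15,Y), (16,X), (16,Y), (18,X), (19,X), (19,Y), (22,Y), (27,X), (28,Y), (29,X), (29,Y)
ranks: 9->1, 13->2, 15->3, 16->4.5, 16->4.5, 18->6, 19->7.5, 19->7.5, 22->9, 27->10, 28->11, 29->12.5, 29->12.5
Step 2: Rank sum for X: R1 = 1 + 4.5 + 6 + 7.5 + 10 + 12.5 = 41.5.
Step 3: U_X = R1 - n1(n1+1)/2 = 41.5 - 6*7/2 = 41.5 - 21 = 20.5.
       U_Y = n1*n2 - U_X = 42 - 20.5 = 21.5.
Step 4: Ties are present, so use the tie-corrected normal approximation (with continuity correction) for the p-value.
Step 5: p-value = 1.000000; compare to alpha = 0.05. fail to reject H0.

U_X = 20.5, p = 1.000000, fail to reject H0 at alpha = 0.05.


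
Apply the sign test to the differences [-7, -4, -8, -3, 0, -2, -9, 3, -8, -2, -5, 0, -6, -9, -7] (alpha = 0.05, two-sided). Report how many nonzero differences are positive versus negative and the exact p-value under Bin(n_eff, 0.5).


Step 1: Discard zero differences. Original n = 15; n_eff = number of nonzero differences = 13.
Nonzero differences (with sign): -7, -4, -8, -3, -2, -9, +3, -8, -2, -5, -6, -9, -7
Step 2: Count signs: positive = 1, negative = 12.
Step 3: Under H0: P(positive) = 0.5, so the number of positives S ~ Bin(13, 0.5).
Step 4: Two-sided exact p-value = sum of Bin(13,0.5) probabilities at or below the observed probability = 0.003418.
Step 5: alpha = 0.05. reject H0.

n_eff = 13, pos = 1, neg = 12, p = 0.003418, reject H0.


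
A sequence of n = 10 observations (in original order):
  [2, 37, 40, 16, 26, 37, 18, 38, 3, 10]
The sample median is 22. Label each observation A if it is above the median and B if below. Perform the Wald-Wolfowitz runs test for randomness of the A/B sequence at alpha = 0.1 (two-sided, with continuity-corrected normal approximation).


Step 1: Compute median = 22; label A = above, B = below.
Labels in order: BAABAABABB  (n_A = 5, n_B = 5)
Step 2: Count runs R = 7.
Step 3: Under H0 (random ordering), E[R] = 2*n_A*n_B/(n_A+n_B) + 1 = 2*5*5/10 + 1 = 6.0000.
        Var[R] = 2*n_A*n_B*(2*n_A*n_B - n_A - n_B) / ((n_A+n_B)^2 * (n_A+n_B-1)) = 2000/900 = 2.2222.
        SD[R] = 1.4907.
Step 4: Continuity-corrected z = (R - 0.5 - E[R]) / SD[R] = (7 - 0.5 - 6.0000) / 1.4907 = 0.3354.
Step 5: Two-sided p-value via normal approximation = 2*(1 - Phi(|z|)) = 0.737316.
Step 6: alpha = 0.1. fail to reject H0.

R = 7, z = 0.3354, p = 0.737316, fail to reject H0.


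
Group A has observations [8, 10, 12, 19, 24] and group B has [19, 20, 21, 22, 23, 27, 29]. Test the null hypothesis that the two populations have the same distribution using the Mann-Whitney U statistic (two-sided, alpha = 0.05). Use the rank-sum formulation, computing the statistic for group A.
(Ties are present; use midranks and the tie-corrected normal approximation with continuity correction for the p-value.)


Step 1: Combine and sort all 12 observations; assign midranks.
sorted (value, group): (8,X), (10,X), (12,X), (19,X), (19,Y), (20,Y), (21,Y), (22,Y), (23,Y), (24,X), (27,Y), (29,Y)
ranks: 8->1, 10->2, 12->3, 19->4.5, 19->4.5, 20->6, 21->7, 22->8, 23->9, 24->10, 27->11, 29->12
Step 2: Rank sum for X: R1 = 1 + 2 + 3 + 4.5 + 10 = 20.5.
Step 3: U_X = R1 - n1(n1+1)/2 = 20.5 - 5*6/2 = 20.5 - 15 = 5.5.
       U_Y = n1*n2 - U_X = 35 - 5.5 = 29.5.
Step 4: Ties are present, so use the tie-corrected normal approximation (with continuity correction) for the p-value.
Step 5: p-value = 0.061363; compare to alpha = 0.05. fail to reject H0.

U_X = 5.5, p = 0.061363, fail to reject H0 at alpha = 0.05.


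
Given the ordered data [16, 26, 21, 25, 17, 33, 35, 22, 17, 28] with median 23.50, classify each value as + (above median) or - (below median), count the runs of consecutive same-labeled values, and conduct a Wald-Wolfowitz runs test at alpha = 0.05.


Step 1: Compute median = 23.50; label A = above, B = below.
Labels in order: BABABAABBA  (n_A = 5, n_B = 5)
Step 2: Count runs R = 8.
Step 3: Under H0 (random ordering), E[R] = 2*n_A*n_B/(n_A+n_B) + 1 = 2*5*5/10 + 1 = 6.0000.
        Var[R] = 2*n_A*n_B*(2*n_A*n_B - n_A - n_B) / ((n_A+n_B)^2 * (n_A+n_B-1)) = 2000/900 = 2.2222.
        SD[R] = 1.4907.
Step 4: Continuity-corrected z = (R - 0.5 - E[R]) / SD[R] = (8 - 0.5 - 6.0000) / 1.4907 = 1.0062.
Step 5: Two-sided p-value via normal approximation = 2*(1 - Phi(|z|)) = 0.314305.
Step 6: alpha = 0.05. fail to reject H0.

R = 8, z = 1.0062, p = 0.314305, fail to reject H0.


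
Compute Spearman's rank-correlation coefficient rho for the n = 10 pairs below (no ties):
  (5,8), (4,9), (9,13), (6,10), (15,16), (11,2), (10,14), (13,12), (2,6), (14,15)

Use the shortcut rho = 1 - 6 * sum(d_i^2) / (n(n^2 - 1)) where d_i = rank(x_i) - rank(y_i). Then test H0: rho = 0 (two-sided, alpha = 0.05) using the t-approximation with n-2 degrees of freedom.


Step 1: Rank x and y separately (midranks; no ties here).
rank(x): 5->3, 4->2, 9->5, 6->4, 15->10, 11->7, 10->6, 13->8, 2->1, 14->9
rank(y): 8->3, 9->4, 13->7, 10->5, 16->10, 2->1, 14->8, 12->6, 6->2, 15->9
Step 2: d_i = R_x(i) - R_y(i); compute d_i^2.
  (3-3)^2=0, (2-4)^2=4, (5-7)^2=4, (4-5)^2=1, (10-10)^2=0, (7-1)^2=36, (6-8)^2=4, (8-6)^2=4, (1-2)^2=1, (9-9)^2=0
sum(d^2) = 54.
Step 3: rho = 1 - 6*54 / (10*(10^2 - 1)) = 1 - 324/990 = 0.672727.
Step 4: Under H0, t = rho * sqrt((n-2)/(1-rho^2)) = 2.5717 ~ t(8).
Step 5: Two-sided p-value from the t-distribution with 8 df = 0.033041.
Step 6: alpha = 0.05. reject H0.

rho = 0.6727, p = 0.033041, reject H0 at alpha = 0.05.


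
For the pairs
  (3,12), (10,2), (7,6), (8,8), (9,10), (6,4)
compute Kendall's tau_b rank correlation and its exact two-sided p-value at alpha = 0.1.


Step 1: Enumerate the 15 unordered pairs (i,j) with i<j and classify each by sign(x_j-x_i) * sign(y_j-y_i).
  (1,2):dx=+7,dy=-10->D; (1,3):dx=+4,dy=-6->D; (1,4):dx=+5,dy=-4->D; (1,5):dx=+6,dy=-2->D
  (1,6):dx=+3,dy=-8->D; (2,3):dx=-3,dy=+4->D; (2,4):dx=-2,dy=+6->D; (2,5):dx=-1,dy=+8->D
  (2,6):dx=-4,dy=+2->D; (3,4):dx=+1,dy=+2->C; (3,5):dx=+2,dy=+4->C; (3,6):dx=-1,dy=-2->C
  (4,5):dx=+1,dy=+2->C; (4,6):dx=-2,dy=-4->C; (5,6):dx=-3,dy=-6->C
Step 2: C = 6, D = 9, total pairs = 15.
Step 3: tau = (C - D)/(n(n-1)/2) = (6 - 9)/15 = -0.200000.
Step 4: Exact two-sided p-value (enumerate n! = 720 permutations of y under H0): p = 0.719444.
Step 5: alpha = 0.1. fail to reject H0.

tau_b = -0.2000 (C=6, D=9), p = 0.719444, fail to reject H0.


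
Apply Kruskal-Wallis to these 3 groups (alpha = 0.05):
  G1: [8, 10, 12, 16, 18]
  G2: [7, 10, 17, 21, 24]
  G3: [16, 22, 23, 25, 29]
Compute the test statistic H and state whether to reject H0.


Step 1: Combine all N = 15 observations and assign midranks.
sorted (value, group, rank): (7,G2,1), (8,G1,2), (10,G1,3.5), (10,G2,3.5), (12,G1,5), (16,G1,6.5), (16,G3,6.5), (17,G2,8), (18,G1,9), (21,G2,10), (22,G3,11), (23,G3,12), (24,G2,13), (25,G3,14), (29,G3,15)
Step 2: Sum ranks within each group.
R_1 = 26 (n_1 = 5)
R_2 = 35.5 (n_2 = 5)
R_3 = 58.5 (n_3 = 5)
Step 3: H = 12/(N(N+1)) * sum(R_i^2/n_i) - 3(N+1)
     = 12/(15*16) * (26^2/5 + 35.5^2/5 + 58.5^2/5) - 3*16
     = 0.050000 * 1071.7 - 48
     = 5.585000.
Step 4: Ties present; correction factor C = 1 - 12/(15^3 - 15) = 0.996429. Corrected H = 5.585000 / 0.996429 = 5.605018.
Step 5: Under H0, H ~ chi^2(2); p-value = 0.060658.
Step 6: alpha = 0.05. fail to reject H0.

H = 5.6050, df = 2, p = 0.060658, fail to reject H0.


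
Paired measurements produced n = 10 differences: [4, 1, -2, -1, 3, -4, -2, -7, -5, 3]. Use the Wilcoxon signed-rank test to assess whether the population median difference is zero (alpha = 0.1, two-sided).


Step 1: Drop any zero differences (none here) and take |d_i|.
|d| = [4, 1, 2, 1, 3, 4, 2, 7, 5, 3]
Step 2: Midrank |d_i| (ties get averaged ranks).
ranks: |4|->7.5, |1|->1.5, |2|->3.5, |1|->1.5, |3|->5.5, |4|->7.5, |2|->3.5, |7|->10, |5|->9, |3|->5.5
Step 3: Attach original signs; sum ranks with positive sign and with negative sign.
W+ = 7.5 + 1.5 + 5.5 + 5.5 = 20
W- = 3.5 + 1.5 + 7.5 + 3.5 + 10 + 9 = 35
(Check: W+ + W- = 55 should equal n(n+1)/2 = 55.)
Step 4: Test statistic W = min(W+, W-) = 20.
Step 5: Ties in |d|, so use the tie-corrected normal approximation.
        E[W] = n(n+1)/4 = 10*11/4 = 27.5.
        Tie groups: |d|=1 (t=2), |d|=2 (t=2), |d|=3 (t=2), |d|=4 (t=2); sum(t^3 - t) = 24.
        Var[W] = n(n+1)(2n+1)/24 - sum(t^3-t)/48 = 2310/24 - 24/48 = 95.75.
        z = (W - E[W]) / sqrt(Var[W]) = (20 - 27.5) / 9.7852 = -0.7665.
        Two-sided p = 2*Phi(z) = 0.443400.
Step 6: alpha = 0.1. fail to reject H0.

W+ = 20, W- = 35, W = min = 20, p = 0.443400, fail to reject H0.


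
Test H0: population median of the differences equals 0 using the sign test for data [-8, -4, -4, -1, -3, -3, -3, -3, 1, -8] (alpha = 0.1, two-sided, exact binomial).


Step 1: Discard zero differences. Original n = 10; n_eff = number of nonzero differences = 10.
Nonzero differences (with sign): -8, -4, -4, -1, -3, -3, -3, -3, +1, -8
Step 2: Count signs: positive = 1, negative = 9.
Step 3: Under H0: P(positive) = 0.5, so the number of positives S ~ Bin(10, 0.5).
Step 4: Two-sided exact p-value = sum of Bin(10,0.5) probabilities at or below the observed probability = 0.021484.
Step 5: alpha = 0.1. reject H0.

n_eff = 10, pos = 1, neg = 9, p = 0.021484, reject H0.


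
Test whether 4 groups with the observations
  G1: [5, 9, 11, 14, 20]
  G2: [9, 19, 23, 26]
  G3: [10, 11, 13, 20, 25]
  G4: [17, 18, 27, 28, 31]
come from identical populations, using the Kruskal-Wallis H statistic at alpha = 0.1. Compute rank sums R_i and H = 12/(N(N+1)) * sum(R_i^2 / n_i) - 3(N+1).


Step 1: Combine all N = 19 observations and assign midranks.
sorted (value, group, rank): (5,G1,1), (9,G1,2.5), (9,G2,2.5), (10,G3,4), (11,G1,5.5), (11,G3,5.5), (13,G3,7), (14,G1,8), (17,G4,9), (18,G4,10), (19,G2,11), (20,G1,12.5), (20,G3,12.5), (23,G2,14), (25,G3,15), (26,G2,16), (27,G4,17), (28,G4,18), (31,G4,19)
Step 2: Sum ranks within each group.
R_1 = 29.5 (n_1 = 5)
R_2 = 43.5 (n_2 = 4)
R_3 = 44 (n_3 = 5)
R_4 = 73 (n_4 = 5)
Step 3: H = 12/(N(N+1)) * sum(R_i^2/n_i) - 3(N+1)
     = 12/(19*20) * (29.5^2/5 + 43.5^2/4 + 44^2/5 + 73^2/5) - 3*20
     = 0.031579 * 2100.11 - 60
     = 6.319342.
Step 4: Ties present; correction factor C = 1 - 18/(19^3 - 19) = 0.997368. Corrected H = 6.319342 / 0.997368 = 6.336016.
Step 5: Under H0, H ~ chi^2(3); p-value = 0.096359.
Step 6: alpha = 0.1. reject H0.

H = 6.3360, df = 3, p = 0.096359, reject H0.


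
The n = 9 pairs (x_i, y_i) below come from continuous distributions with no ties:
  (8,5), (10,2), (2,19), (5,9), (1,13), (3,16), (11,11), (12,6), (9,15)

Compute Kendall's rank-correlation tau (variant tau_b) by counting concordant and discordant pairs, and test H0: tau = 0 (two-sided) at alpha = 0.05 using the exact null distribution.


Step 1: Enumerate the 36 unordered pairs (i,j) with i<j and classify each by sign(x_j-x_i) * sign(y_j-y_i).
  (1,2):dx=+2,dy=-3->D; (1,3):dx=-6,dy=+14->D; (1,4):dx=-3,dy=+4->D; (1,5):dx=-7,dy=+8->D
  (1,6):dx=-5,dy=+11->D; (1,7):dx=+3,dy=+6->C; (1,8):dx=+4,dy=+1->C; (1,9):dx=+1,dy=+10->C
  (2,3):dx=-8,dy=+17->D; (2,4):dx=-5,dy=+7->D; (2,5):dx=-9,dy=+11->D; (2,6):dx=-7,dy=+14->D
  (2,7):dx=+1,dy=+9->C; (2,8):dx=+2,dy=+4->C; (2,9):dx=-1,dy=+13->D; (3,4):dx=+3,dy=-10->D
  (3,5):dx=-1,dy=-6->C; (3,6):dx=+1,dy=-3->D; (3,7):dx=+9,dy=-8->D; (3,8):dx=+10,dy=-13->D
  (3,9):dx=+7,dy=-4->D; (4,5):dx=-4,dy=+4->D; (4,6):dx=-2,dy=+7->D; (4,7):dx=+6,dy=+2->C
  (4,8):dx=+7,dy=-3->D; (4,9):dx=+4,dy=+6->C; (5,6):dx=+2,dy=+3->C; (5,7):dx=+10,dy=-2->D
  (5,8):dx=+11,dy=-7->D; (5,9):dx=+8,dy=+2->C; (6,7):dx=+8,dy=-5->D; (6,8):dx=+9,dy=-10->D
  (6,9):dx=+6,dy=-1->D; (7,8):dx=+1,dy=-5->D; (7,9):dx=-2,dy=+4->D; (8,9):dx=-3,dy=+9->D
Step 2: C = 10, D = 26, total pairs = 36.
Step 3: tau = (C - D)/(n(n-1)/2) = (10 - 26)/36 = -0.444444.
Step 4: Exact two-sided p-value (enumerate n! = 362880 permutations of y under H0): p = 0.119439.
Step 5: alpha = 0.05. fail to reject H0.

tau_b = -0.4444 (C=10, D=26), p = 0.119439, fail to reject H0.


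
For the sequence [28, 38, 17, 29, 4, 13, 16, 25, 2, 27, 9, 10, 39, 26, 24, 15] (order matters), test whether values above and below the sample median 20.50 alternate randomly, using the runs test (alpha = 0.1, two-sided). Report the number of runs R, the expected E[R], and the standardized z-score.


Step 1: Compute median = 20.50; label A = above, B = below.
Labels in order: AABABBBABABBAAAB  (n_A = 8, n_B = 8)
Step 2: Count runs R = 10.
Step 3: Under H0 (random ordering), E[R] = 2*n_A*n_B/(n_A+n_B) + 1 = 2*8*8/16 + 1 = 9.0000.
        Var[R] = 2*n_A*n_B*(2*n_A*n_B - n_A - n_B) / ((n_A+n_B)^2 * (n_A+n_B-1)) = 14336/3840 = 3.7333.
        SD[R] = 1.9322.
Step 4: Continuity-corrected z = (R - 0.5 - E[R]) / SD[R] = (10 - 0.5 - 9.0000) / 1.9322 = 0.2588.
Step 5: Two-sided p-value via normal approximation = 2*(1 - Phi(|z|)) = 0.795809.
Step 6: alpha = 0.1. fail to reject H0.

R = 10, z = 0.2588, p = 0.795809, fail to reject H0.


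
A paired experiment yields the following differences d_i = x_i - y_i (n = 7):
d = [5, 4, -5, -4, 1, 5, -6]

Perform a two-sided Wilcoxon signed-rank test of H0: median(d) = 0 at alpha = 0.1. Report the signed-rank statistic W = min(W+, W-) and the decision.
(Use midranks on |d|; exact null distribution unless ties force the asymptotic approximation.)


Step 1: Drop any zero differences (none here) and take |d_i|.
|d| = [5, 4, 5, 4, 1, 5, 6]
Step 2: Midrank |d_i| (ties get averaged ranks).
ranks: |5|->5, |4|->2.5, |5|->5, |4|->2.5, |1|->1, |5|->5, |6|->7
Step 3: Attach original signs; sum ranks with positive sign and with negative sign.
W+ = 5 + 2.5 + 1 + 5 = 13.5
W- = 5 + 2.5 + 7 = 14.5
(Check: W+ + W- = 28 should equal n(n+1)/2 = 28.)
Step 4: Test statistic W = min(W+, W-) = 13.5.
Step 5: Ties in |d|, so use the tie-corrected normal approximation.
        E[W] = n(n+1)/4 = 7*8/4 = 14.
        Tie groups: |d|=4 (t=2), |d|=5 (t=3); sum(t^3 - t) = 30.
        Var[W] = n(n+1)(2n+1)/24 - sum(t^3-t)/48 = 840/24 - 30/48 = 34.375.
        z = (W - E[W]) / sqrt(Var[W]) = (13.5 - 14) / 5.8630 = -0.0853.
        Two-sided p = 2*Phi(z) = 0.932039.
Step 6: alpha = 0.1. fail to reject H0.

W+ = 13.5, W- = 14.5, W = min = 13.5, p = 0.932039, fail to reject H0.


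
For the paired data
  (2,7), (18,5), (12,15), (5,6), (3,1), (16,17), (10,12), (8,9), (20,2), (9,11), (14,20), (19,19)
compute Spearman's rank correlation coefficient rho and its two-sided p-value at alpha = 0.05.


Step 1: Rank x and y separately (midranks; no ties here).
rank(x): 2->1, 18->10, 12->7, 5->3, 3->2, 16->9, 10->6, 8->4, 20->12, 9->5, 14->8, 19->11
rank(y): 7->5, 5->3, 15->9, 6->4, 1->1, 17->10, 12->8, 9->6, 2->2, 11->7, 20->12, 19->11
Step 2: d_i = R_x(i) - R_y(i); compute d_i^2.
  (1-5)^2=16, (10-3)^2=49, (7-9)^2=4, (3-4)^2=1, (2-1)^2=1, (9-10)^2=1, (6-8)^2=4, (4-6)^2=4, (12-2)^2=100, (5-7)^2=4, (8-12)^2=16, (11-11)^2=0
sum(d^2) = 200.
Step 3: rho = 1 - 6*200 / (12*(12^2 - 1)) = 1 - 1200/1716 = 0.300699.
Step 4: Under H0, t = rho * sqrt((n-2)/(1-rho^2)) = 0.9970 ~ t(10).
Step 5: Two-sided p-value from the t-distribution with 10 df = 0.342260.
Step 6: alpha = 0.05. fail to reject H0.

rho = 0.3007, p = 0.342260, fail to reject H0 at alpha = 0.05.


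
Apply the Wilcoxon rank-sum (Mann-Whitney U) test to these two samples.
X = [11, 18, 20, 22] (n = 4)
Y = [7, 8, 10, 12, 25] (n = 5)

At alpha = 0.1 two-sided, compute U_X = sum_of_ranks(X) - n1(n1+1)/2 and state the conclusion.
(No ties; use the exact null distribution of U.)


Step 1: Combine and sort all 9 observations; assign midranks.
sorted (value, group): (7,Y), (8,Y), (10,Y), (11,X), (12,Y), (18,X), (20,X), (22,X), (25,Y)
ranks: 7->1, 8->2, 10->3, 11->4, 12->5, 18->6, 20->7, 22->8, 25->9
Step 2: Rank sum for X: R1 = 4 + 6 + 7 + 8 = 25.
Step 3: U_X = R1 - n1(n1+1)/2 = 25 - 4*5/2 = 25 - 10 = 15.
       U_Y = n1*n2 - U_X = 20 - 15 = 5.
Step 4: No ties, so the exact null distribution of U (based on enumerating the C(9,4) = 126 equally likely rank assignments) gives the two-sided p-value.
Step 5: p-value = 0.285714; compare to alpha = 0.1. fail to reject H0.

U_X = 15, p = 0.285714, fail to reject H0 at alpha = 0.1.


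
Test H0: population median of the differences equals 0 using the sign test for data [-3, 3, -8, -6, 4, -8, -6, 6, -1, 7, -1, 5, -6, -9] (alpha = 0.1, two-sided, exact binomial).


Step 1: Discard zero differences. Original n = 14; n_eff = number of nonzero differences = 14.
Nonzero differences (with sign): -3, +3, -8, -6, +4, -8, -6, +6, -1, +7, -1, +5, -6, -9
Step 2: Count signs: positive = 5, negative = 9.
Step 3: Under H0: P(positive) = 0.5, so the number of positives S ~ Bin(14, 0.5).
Step 4: Two-sided exact p-value = sum of Bin(14,0.5) probabilities at or below the observed probability = 0.423950.
Step 5: alpha = 0.1. fail to reject H0.

n_eff = 14, pos = 5, neg = 9, p = 0.423950, fail to reject H0.


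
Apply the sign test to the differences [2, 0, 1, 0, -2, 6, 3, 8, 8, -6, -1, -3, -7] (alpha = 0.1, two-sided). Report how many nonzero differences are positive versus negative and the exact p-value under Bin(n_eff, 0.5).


Step 1: Discard zero differences. Original n = 13; n_eff = number of nonzero differences = 11.
Nonzero differences (with sign): +2, +1, -2, +6, +3, +8, +8, -6, -1, -3, -7
Step 2: Count signs: positive = 6, negative = 5.
Step 3: Under H0: P(positive) = 0.5, so the number of positives S ~ Bin(11, 0.5).
Step 4: Two-sided exact p-value = sum of Bin(11,0.5) probabilities at or below the observed probability = 1.000000.
Step 5: alpha = 0.1. fail to reject H0.

n_eff = 11, pos = 6, neg = 5, p = 1.000000, fail to reject H0.


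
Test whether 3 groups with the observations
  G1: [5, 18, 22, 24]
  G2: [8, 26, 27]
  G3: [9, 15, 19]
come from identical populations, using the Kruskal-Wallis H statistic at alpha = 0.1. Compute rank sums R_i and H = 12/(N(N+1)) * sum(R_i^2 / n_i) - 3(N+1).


Step 1: Combine all N = 10 observations and assign midranks.
sorted (value, group, rank): (5,G1,1), (8,G2,2), (9,G3,3), (15,G3,4), (18,G1,5), (19,G3,6), (22,G1,7), (24,G1,8), (26,G2,9), (27,G2,10)
Step 2: Sum ranks within each group.
R_1 = 21 (n_1 = 4)
R_2 = 21 (n_2 = 3)
R_3 = 13 (n_3 = 3)
Step 3: H = 12/(N(N+1)) * sum(R_i^2/n_i) - 3(N+1)
     = 12/(10*11) * (21^2/4 + 21^2/3 + 13^2/3) - 3*11
     = 0.109091 * 313.583 - 33
     = 1.209091.
Step 4: No ties, so H is used without correction.
Step 5: Under H0, H ~ chi^2(2); p-value = 0.546323.
Step 6: alpha = 0.1. fail to reject H0.

H = 1.2091, df = 2, p = 0.546323, fail to reject H0.


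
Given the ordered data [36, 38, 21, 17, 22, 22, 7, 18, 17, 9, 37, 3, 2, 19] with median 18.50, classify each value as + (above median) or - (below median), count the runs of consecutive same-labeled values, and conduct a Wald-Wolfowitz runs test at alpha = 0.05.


Step 1: Compute median = 18.50; label A = above, B = below.
Labels in order: AAABAABBBBABBA  (n_A = 7, n_B = 7)
Step 2: Count runs R = 7.
Step 3: Under H0 (random ordering), E[R] = 2*n_A*n_B/(n_A+n_B) + 1 = 2*7*7/14 + 1 = 8.0000.
        Var[R] = 2*n_A*n_B*(2*n_A*n_B - n_A - n_B) / ((n_A+n_B)^2 * (n_A+n_B-1)) = 8232/2548 = 3.2308.
        SD[R] = 1.7974.
Step 4: Continuity-corrected z = (R + 0.5 - E[R]) / SD[R] = (7 + 0.5 - 8.0000) / 1.7974 = -0.2782.
Step 5: Two-sided p-value via normal approximation = 2*(1 - Phi(|z|)) = 0.780879.
Step 6: alpha = 0.05. fail to reject H0.

R = 7, z = -0.2782, p = 0.780879, fail to reject H0.


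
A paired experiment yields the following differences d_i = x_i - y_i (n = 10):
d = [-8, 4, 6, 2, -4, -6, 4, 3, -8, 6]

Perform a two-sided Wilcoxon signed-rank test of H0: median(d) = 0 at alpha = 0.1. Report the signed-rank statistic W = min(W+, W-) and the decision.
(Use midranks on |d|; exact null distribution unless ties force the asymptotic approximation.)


Step 1: Drop any zero differences (none here) and take |d_i|.
|d| = [8, 4, 6, 2, 4, 6, 4, 3, 8, 6]
Step 2: Midrank |d_i| (ties get averaged ranks).
ranks: |8|->9.5, |4|->4, |6|->7, |2|->1, |4|->4, |6|->7, |4|->4, |3|->2, |8|->9.5, |6|->7
Step 3: Attach original signs; sum ranks with positive sign and with negative sign.
W+ = 4 + 7 + 1 + 4 + 2 + 7 = 25
W- = 9.5 + 4 + 7 + 9.5 = 30
(Check: W+ + W- = 55 should equal n(n+1)/2 = 55.)
Step 4: Test statistic W = min(W+, W-) = 25.
Step 5: Ties in |d|, so use the tie-corrected normal approximation.
        E[W] = n(n+1)/4 = 10*11/4 = 27.5.
        Tie groups: |d|=4 (t=3), |d|=6 (t=3), |d|=8 (t=2); sum(t^3 - t) = 54.
        Var[W] = n(n+1)(2n+1)/24 - sum(t^3-t)/48 = 2310/24 - 54/48 = 95.125.
        z = (W - E[W]) / sqrt(Var[W]) = (25 - 27.5) / 9.7532 = -0.2563.
        Two-sided p = 2*Phi(z) = 0.797699.
Step 6: alpha = 0.1. fail to reject H0.

W+ = 25, W- = 30, W = min = 25, p = 0.797699, fail to reject H0.
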